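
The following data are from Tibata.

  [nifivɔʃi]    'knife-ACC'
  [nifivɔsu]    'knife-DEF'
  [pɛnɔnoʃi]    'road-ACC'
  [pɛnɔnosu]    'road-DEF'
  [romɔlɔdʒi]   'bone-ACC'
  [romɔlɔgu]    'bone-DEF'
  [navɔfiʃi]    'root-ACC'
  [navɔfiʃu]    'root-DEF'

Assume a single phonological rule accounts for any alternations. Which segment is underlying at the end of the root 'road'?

In [pɛnɔnoʃi] and [pɛnɔnosu] the final segment of 'road' alternates: [ʃ] ~ [s].
But 'root' keeps [ʃ] in both environments ([navɔfiʃi], [navɔfiʃu]), so there is no rule changing /ʃ/ to [s] before the DEF suffix.
So /s/ is underlying, and a rule of palatalization before a front vowel — /g/ and /s/ become palato-alveolar [dʒ] and [ʃ] before a front vowel — gives [ʃ].

/s/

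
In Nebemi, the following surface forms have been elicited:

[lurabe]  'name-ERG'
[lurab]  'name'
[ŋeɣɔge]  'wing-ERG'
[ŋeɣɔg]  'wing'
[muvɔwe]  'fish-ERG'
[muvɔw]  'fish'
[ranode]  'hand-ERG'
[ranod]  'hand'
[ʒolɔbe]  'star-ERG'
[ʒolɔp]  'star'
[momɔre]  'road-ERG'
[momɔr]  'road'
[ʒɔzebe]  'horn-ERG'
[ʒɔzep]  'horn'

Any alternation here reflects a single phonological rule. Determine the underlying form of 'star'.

'star' shows [b] ~ [p] at the end of the stem ([ʒolɔbe] vs [ʒolɔp]).
Compare 'name', with invariant [b] in [lurabe] and [lurab]: an analysis with underlying /b/ and a rule producing [p] in isolation would wrongly predict alternation here too.
The alternation reflects intervocalic voicing: voiceless stops become voiced between vowels. /p/ is underlying.
Hence 'star' is /ʒolɔp/ underlyingly.

/ʒolɔp/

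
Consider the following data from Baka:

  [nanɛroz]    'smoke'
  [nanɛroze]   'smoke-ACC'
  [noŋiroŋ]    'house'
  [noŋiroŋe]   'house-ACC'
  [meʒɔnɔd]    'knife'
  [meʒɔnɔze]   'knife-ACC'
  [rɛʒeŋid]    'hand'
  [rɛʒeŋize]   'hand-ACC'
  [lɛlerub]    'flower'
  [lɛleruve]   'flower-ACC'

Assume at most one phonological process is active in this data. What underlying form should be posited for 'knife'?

'knife' shows [d] ~ [z] at the end of the stem ([meʒɔnɔd] vs [meʒɔnɔze]).
If /z/ were underlying and a rule turned it into [d] in isolation, 'smoke' would also alternate; but it has [z] in both [nanɛroz] and [nanɛroze].
So /d/ is underlying, and a rule of intervocalic spirantization — voiced stops become fricatives between vowels — gives [z].
The underlying form of 'knife' is therefore /meʒɔnɔd/.

/meʒɔnɔd/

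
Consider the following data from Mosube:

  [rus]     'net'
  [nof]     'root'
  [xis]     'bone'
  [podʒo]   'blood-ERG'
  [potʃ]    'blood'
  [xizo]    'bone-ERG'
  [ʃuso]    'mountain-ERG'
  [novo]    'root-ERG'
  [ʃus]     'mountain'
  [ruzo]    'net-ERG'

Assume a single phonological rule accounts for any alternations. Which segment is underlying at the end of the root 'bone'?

/z/

In [xizo] and [xis] the final segment of 'bone' alternates: [z] ~ [s].
But 'mountain' keeps [s] in both environments ([ʃuso], [ʃus]), so there is no rule changing /s/ to [z] before the ERG suffix.
Therefore /z/ is basic and [s] is derived by word-final obstruent devoicing (voiced obstruents become voiceless word-finally).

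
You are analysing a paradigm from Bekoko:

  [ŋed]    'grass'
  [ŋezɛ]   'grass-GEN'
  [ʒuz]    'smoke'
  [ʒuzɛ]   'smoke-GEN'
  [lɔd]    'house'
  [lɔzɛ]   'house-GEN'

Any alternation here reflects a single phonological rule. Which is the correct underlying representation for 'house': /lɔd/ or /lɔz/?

The stem for 'house' ends in [d] in [lɔd] but [z] in [lɔzɛ].
Compare 'smoke', with invariant [z] in [ʒuz] and [ʒuzɛ]: an analysis with underlying /z/ and a rule producing [d] in isolation would wrongly predict alternation here too.
Therefore /d/ is basic and [z] is derived by intervocalic spirantization (voiced stops become fricatives between vowels).

/lɔd/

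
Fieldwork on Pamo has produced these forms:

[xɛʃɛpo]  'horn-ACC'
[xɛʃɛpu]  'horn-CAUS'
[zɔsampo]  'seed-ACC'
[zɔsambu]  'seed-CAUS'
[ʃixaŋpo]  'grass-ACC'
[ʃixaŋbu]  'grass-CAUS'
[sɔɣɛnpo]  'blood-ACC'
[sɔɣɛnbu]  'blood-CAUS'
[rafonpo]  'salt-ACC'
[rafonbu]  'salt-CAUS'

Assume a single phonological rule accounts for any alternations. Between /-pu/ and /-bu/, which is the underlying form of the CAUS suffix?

The CAUS suffix surfaces as [-bu] and [-pu], depending on the final segment of the stem.
The ACC suffix, which begins with [p], is invariant after every stem; so [p] is not altered by any rule here.
So the underlying form is /-bu/, and voiced stops become voiceless after a vowel.

/-bu/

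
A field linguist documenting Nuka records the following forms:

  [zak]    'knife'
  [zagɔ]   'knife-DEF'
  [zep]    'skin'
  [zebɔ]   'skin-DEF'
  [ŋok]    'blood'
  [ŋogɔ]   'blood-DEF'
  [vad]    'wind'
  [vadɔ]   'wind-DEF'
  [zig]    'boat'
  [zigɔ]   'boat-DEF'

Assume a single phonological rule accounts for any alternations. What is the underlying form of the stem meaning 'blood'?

/ŋok/

'blood' shows [k] ~ [g] at the end of the stem ([ŋok] vs [ŋogɔ]).
Compare 'boat', with invariant [g] in [zig] and [zigɔ]: an analysis with underlying /g/ and a rule producing [k] in isolation would wrongly predict alternation here too.
Therefore /k/ is basic and [g] is derived by intervocalic voicing (voiceless stops become voiced between vowels).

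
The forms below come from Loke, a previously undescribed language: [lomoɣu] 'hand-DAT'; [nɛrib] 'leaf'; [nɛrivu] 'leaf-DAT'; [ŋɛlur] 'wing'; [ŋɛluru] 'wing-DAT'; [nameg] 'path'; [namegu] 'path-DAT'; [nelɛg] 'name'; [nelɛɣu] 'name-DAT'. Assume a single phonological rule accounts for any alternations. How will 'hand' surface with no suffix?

[lomog]

'name' shows [g] ~ [ɣ] at the end of the stem ([nelɛg] vs [nelɛɣu]).
Compare 'path', with invariant [g] in [nameg] and [namegu]: an analysis with underlying /g/ and a rule producing [ɣ] before the DAT suffix would wrongly predict alternation here too.
So /ɣ/ is underlying, and a rule of word-final hardening — voiced fricatives become stops word-finally — gives [g].
From [lomoɣu] the stem 'hand' is /lomoɣ/; word-finally this yields [lomog].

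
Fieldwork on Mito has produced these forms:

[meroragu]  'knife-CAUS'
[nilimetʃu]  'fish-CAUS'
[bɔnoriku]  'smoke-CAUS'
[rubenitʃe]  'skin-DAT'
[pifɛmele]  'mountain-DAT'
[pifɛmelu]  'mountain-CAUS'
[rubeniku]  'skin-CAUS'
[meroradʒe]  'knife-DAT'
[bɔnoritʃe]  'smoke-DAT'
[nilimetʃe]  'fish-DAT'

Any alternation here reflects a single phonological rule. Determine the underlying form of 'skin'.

The stem for 'skin' ends in [tʃ] in [rubenitʃe] but [k] in [rubeniku].
The stem 'fish' ([nilimetʃe], [nilimetʃu]) shows [tʃ] unchanged in both environments, so [tʃ] cannot be basic with [k] derived before the CAUS suffix.
So /k/ is underlying, and a rule of palatalization before a front vowel — /k/ and /g/ become palato-alveolar [tʃ] and [dʒ] before a front vowel — gives [tʃ].
So 'skin' = /rubenik/.

/rubenik/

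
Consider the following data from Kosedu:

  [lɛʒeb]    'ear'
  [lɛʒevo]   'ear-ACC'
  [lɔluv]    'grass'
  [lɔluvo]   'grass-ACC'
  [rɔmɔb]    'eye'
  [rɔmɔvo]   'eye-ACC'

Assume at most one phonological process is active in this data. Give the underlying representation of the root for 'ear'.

The root 'ear' surfaces as [lɛʒeb] and [lɛʒevo], with a stem-final [b] ~ [v] alternation.
The stem 'grass' ([lɔluv], [lɔluvo]) shows [v] unchanged in both environments, so [v] cannot be basic with [b] derived in isolation.
Therefore /b/ is basic and [v] is derived by intervocalic spirantization (voiced stops become fricatives between vowels).

/lɛʒeb/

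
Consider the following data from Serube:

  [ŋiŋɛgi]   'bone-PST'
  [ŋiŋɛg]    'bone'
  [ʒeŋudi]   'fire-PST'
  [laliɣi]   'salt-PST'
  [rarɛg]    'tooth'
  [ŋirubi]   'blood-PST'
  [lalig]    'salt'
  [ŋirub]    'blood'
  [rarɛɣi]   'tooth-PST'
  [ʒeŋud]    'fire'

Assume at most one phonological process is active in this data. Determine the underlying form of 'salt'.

/laliɣ/

The root 'salt' surfaces as [laliɣi] and [lalig], with a stem-final [ɣ] ~ [g] alternation.
But 'bone' keeps [g] in both environments ([ŋiŋɛgi], [ŋiŋɛg]), so there is no rule changing /g/ to [ɣ] before the PST suffix.
So /ɣ/ is underlying, and a rule of word-final hardening — voiced fricatives become stops word-finally — gives [g].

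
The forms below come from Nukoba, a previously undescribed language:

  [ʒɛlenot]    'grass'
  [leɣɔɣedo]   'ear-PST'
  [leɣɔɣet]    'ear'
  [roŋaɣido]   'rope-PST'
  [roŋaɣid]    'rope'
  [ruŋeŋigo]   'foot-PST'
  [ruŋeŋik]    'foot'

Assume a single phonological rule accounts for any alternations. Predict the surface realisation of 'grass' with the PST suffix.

[ʒɛlenodo]

The root 'ear' surfaces as [leɣɔɣedo] and [leɣɔɣet], with a stem-final [d] ~ [t] alternation.
If /d/ were underlying and a rule turned it into [t] in isolation, 'rope' would also alternate; but it has [d] in both [roŋaɣido] and [roŋaɣid].
Therefore /t/ is basic and [d] is derived by intervocalic voicing (voiceless stops become voiced between vowels).
The one attested form of 'grass', [ʒɛlenot], shows underlying /ʒɛlenot/. Applying the same rule between vowels gives [ʒɛlenodo].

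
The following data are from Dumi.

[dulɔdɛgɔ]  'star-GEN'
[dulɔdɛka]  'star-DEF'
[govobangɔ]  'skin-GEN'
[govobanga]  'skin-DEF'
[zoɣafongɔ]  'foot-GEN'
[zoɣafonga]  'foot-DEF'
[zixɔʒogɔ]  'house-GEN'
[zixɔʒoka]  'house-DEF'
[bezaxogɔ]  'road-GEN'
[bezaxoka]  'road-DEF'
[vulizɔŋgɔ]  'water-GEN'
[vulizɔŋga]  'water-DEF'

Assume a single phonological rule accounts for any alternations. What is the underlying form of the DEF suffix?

The DEF suffix surfaces as [-ga] and [-ka], depending on the final segment of the stem.
The GEN suffix, which begins with [g], is invariant after every stem; so [g] is not altered by any rule here.
So the underlying form is /-ka/, and voiceless stops become voiced after a nasal.

/-ka/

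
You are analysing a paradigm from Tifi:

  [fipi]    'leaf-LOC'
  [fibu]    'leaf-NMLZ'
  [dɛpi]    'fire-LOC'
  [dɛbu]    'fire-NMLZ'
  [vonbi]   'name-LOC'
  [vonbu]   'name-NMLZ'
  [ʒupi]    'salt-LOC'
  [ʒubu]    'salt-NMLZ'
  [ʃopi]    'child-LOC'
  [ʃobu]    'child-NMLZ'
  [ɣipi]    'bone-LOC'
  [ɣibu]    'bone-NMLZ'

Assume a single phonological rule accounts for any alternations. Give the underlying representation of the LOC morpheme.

/-pi/

The LOC morpheme has two allomorphs, [-bi] and [-pi].
The NMLZ suffix, which begins with [b], is invariant after every stem; so [b] is not altered by any rule here.
The LOC suffix is therefore /-pi/ underlyingly, with post-nasal voicing: voiceless stops become voiced after a nasal.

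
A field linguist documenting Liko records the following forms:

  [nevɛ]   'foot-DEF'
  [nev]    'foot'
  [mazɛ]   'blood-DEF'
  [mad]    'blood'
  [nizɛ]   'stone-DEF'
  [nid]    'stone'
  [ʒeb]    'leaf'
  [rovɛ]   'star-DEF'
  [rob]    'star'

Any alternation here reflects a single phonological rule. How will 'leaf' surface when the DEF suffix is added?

[ʒevɛ]

'star' shows [v] ~ [b] at the end of the stem ([rovɛ] vs [rob]).
The stem 'foot' ([nevɛ], [nev]) shows [v] unchanged in both environments, so [v] cannot be basic with [b] derived in isolation.
The alternation reflects intervocalic spirantization: voiced stops become fricatives between vowels. /b/ is underlying.
From [ʒeb] the stem 'leaf' is /ʒeb/; between vowels this yields [ʒevɛ].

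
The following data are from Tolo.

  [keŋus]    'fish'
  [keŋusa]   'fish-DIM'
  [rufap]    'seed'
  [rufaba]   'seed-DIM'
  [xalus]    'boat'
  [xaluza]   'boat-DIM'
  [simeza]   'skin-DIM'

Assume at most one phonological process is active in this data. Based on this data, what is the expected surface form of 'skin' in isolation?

The stem for 'boat' ends in [s] in [xalus] but [z] in [xaluza].
Compare 'fish', with invariant [s] in [keŋus] and [keŋusa]: an analysis with underlying /s/ and a rule producing [z] before the DIM suffix would wrongly predict alternation here too.
Therefore /z/ is basic and [s] is derived by word-final obstruent devoicing (voiced obstruents become voiceless word-finally).
The one attested form of 'skin', [simeza], shows underlying /simez/. Applying the same rule word-finally gives [simes].

[simes]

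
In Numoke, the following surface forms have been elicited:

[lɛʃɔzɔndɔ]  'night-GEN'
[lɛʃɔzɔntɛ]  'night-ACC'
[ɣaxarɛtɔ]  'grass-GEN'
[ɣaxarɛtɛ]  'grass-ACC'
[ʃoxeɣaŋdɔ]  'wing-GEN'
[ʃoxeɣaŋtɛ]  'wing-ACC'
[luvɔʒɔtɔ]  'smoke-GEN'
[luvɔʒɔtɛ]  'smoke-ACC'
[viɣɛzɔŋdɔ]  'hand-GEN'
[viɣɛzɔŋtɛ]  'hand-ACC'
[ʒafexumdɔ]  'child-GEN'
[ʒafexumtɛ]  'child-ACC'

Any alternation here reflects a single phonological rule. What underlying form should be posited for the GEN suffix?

/-dɔ/

The GEN suffix surfaces as [-dɔ] and [-tɔ], depending on the final segment of the stem.
By contrast the ACC suffix keeps its initial [t] throughout — that segment must be underlying.
The GEN suffix is therefore /-dɔ/ underlyingly, with post-vocalic devoicing: voiced stops become voiceless after a vowel.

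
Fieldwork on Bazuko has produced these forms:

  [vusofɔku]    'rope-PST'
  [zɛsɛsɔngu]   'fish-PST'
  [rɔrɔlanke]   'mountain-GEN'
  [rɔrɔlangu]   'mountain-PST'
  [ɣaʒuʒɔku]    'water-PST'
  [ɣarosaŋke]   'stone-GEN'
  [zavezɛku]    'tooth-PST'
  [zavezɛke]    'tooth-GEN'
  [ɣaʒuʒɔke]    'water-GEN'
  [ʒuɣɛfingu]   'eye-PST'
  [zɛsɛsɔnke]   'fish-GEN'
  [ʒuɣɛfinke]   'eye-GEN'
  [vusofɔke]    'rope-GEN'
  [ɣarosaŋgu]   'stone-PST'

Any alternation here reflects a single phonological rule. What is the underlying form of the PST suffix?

/-gu/

The PST morpheme has two allomorphs, [-gu] and [-ku].
The GEN suffix, which begins with [k], is invariant after every stem; so [k] is not altered by any rule here.
So the underlying form is /-gu/, and voiced stops become voiceless after a vowel.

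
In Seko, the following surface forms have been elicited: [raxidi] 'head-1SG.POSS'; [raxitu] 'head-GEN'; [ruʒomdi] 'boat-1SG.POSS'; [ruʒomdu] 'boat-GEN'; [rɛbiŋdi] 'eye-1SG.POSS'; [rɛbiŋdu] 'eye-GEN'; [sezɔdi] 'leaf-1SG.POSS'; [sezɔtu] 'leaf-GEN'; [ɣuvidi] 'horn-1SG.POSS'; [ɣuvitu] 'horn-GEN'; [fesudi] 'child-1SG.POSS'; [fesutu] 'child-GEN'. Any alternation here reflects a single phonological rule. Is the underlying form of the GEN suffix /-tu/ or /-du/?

/-tu/

The GEN morpheme has two allomorphs, [-du] and [-tu].
The 1SG.POSS suffix, which begins with [d], is invariant after every stem; so [d] is not altered by any rule here.
So the underlying form is /-tu/, and voiceless stops become voiced after a nasal.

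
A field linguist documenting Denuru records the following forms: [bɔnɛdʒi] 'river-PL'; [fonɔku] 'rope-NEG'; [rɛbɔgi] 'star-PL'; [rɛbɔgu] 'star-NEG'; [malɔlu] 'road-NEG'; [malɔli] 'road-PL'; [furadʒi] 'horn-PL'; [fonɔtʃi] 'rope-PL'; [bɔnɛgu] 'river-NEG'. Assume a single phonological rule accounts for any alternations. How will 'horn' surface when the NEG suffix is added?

[furagu]

In [bɔnɛgu] and [bɔnɛdʒi] the final segment of 'river' alternates: [g] ~ [dʒ].
But 'star' keeps [g] in both environments ([rɛbɔgu], [rɛbɔgi]), so there is no rule changing /g/ to [dʒ] before the PL suffix.
So /dʒ/ is underlying, and a rule of depalatalization — palato-alveolar /tʃ/ and /dʒ/ become [k] and [g] when no front vowel follows — gives [g].
From [furadʒi] the stem 'horn' is /furadʒ/; when no front vowel follows this yields [furagu].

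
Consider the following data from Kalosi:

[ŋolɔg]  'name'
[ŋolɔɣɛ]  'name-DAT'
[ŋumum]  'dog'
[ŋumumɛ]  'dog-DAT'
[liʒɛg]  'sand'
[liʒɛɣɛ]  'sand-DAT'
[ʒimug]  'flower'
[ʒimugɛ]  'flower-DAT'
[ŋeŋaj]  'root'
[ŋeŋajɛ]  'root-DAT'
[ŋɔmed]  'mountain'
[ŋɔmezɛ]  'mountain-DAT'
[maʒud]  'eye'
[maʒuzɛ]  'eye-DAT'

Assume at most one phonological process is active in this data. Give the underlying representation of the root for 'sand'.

'sand' shows [g] ~ [ɣ] at the end of the stem ([liʒɛg] vs [liʒɛɣɛ]).
If /g/ were underlying and a rule turned it into [ɣ] before the DAT suffix, 'flower' would also alternate; but it has [g] in both [ʒimug] and [ʒimugɛ].
The alternation reflects word-final hardening: voiced fricatives become stops word-finally. /ɣ/ is underlying.

/liʒɛɣ/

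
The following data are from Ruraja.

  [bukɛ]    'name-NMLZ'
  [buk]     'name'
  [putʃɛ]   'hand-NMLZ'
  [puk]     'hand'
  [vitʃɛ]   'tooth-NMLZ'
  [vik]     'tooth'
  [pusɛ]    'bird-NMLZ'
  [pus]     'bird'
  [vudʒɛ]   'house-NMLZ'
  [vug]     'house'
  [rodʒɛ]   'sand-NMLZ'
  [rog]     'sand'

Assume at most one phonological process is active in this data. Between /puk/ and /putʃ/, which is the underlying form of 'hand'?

/putʃ/

The root 'hand' surfaces as [putʃɛ] and [puk], with a stem-final [tʃ] ~ [k] alternation.
If /k/ were underlying and a rule turned it into [tʃ] before the NMLZ suffix, 'name' would also alternate; but it has [k] in both [bukɛ] and [buk].
The underlying segment must be /tʃ/; palato-alveolar /tʃ/ and /dʒ/ become [k] and [g] when no front vowel follows, yielding [k] there.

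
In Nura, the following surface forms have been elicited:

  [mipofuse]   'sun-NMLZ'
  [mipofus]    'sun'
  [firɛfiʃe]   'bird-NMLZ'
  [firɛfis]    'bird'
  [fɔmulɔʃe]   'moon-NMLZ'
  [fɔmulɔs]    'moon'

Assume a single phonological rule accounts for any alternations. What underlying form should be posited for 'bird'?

The stem for 'bird' ends in [ʃ] in [firɛfiʃe] but [s] in [firɛfis].
But 'sun' keeps [s] in both environments ([mipofuse], [mipofus]), so there is no rule changing /s/ to [ʃ] before the NMLZ suffix.
The underlying segment must be /ʃ/; palato-alveolar /ʃ/ becomes [s] when no front vowel follows, yielding [s] there.
The underlying form of 'bird' is therefore /firɛfiʃ/.

/firɛfiʃ/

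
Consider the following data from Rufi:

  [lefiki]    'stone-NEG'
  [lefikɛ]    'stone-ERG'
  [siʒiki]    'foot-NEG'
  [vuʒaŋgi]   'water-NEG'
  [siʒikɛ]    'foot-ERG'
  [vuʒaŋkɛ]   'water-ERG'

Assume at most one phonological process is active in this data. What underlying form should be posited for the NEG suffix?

The NEG morpheme has two allomorphs, [-gi] and [-ki].
By contrast the ERG suffix keeps its initial [k] throughout — that segment must be underlying.
So the underlying form is /-gi/, and voiced stops become voiceless after a vowel.

/-gi/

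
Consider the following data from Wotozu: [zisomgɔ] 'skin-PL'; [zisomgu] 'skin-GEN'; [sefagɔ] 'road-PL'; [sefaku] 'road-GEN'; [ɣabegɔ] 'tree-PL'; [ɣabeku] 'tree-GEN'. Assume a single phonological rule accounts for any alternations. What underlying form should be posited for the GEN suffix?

The GEN suffix surfaces as [-gu] and [-ku], depending on the final segment of the stem.
By contrast the PL suffix keeps its initial [g] throughout — that segment must be underlying.
So the underlying form is /-ku/, and voiceless stops become voiced after a nasal.

/-ku/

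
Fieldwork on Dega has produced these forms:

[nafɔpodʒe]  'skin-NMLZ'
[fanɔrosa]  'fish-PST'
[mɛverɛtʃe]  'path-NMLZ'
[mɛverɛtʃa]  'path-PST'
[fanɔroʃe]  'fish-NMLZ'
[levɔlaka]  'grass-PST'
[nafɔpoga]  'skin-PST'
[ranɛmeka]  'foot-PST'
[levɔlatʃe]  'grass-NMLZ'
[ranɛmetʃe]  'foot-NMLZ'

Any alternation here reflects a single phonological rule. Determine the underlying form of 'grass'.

In [levɔlatʃe] and [levɔlaka] the final segment of 'grass' alternates: [tʃ] ~ [k].
But 'path' keeps [tʃ] in both environments ([mɛverɛtʃe], [mɛverɛtʃa]), so there is no rule changing /tʃ/ to [k] before the PST suffix.
So /k/ is underlying, and a rule of palatalization before a front vowel — /k/, /g/ and /s/ become palato-alveolar [tʃ], [dʒ] and [ʃ] before a front vowel — gives [tʃ].
Hence 'grass' is /levɔlak/ underlyingly.

/levɔlak/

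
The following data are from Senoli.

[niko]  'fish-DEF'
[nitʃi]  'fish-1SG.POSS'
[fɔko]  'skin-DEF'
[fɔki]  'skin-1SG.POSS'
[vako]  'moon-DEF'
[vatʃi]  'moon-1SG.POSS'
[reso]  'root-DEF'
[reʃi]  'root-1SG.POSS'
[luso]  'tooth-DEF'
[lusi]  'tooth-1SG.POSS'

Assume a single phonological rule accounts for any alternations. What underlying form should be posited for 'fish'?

/nitʃ/

In [niko] and [nitʃi] the final segment of 'fish' alternates: [k] ~ [tʃ].
Compare 'skin', with invariant [k] in [fɔko] and [fɔki]: an analysis with underlying /k/ and a rule producing [tʃ] before the 1SG.POSS suffix would wrongly predict alternation here too.
The alternation reflects depalatalization: palato-alveolar /tʃ/ and /ʃ/ become [k] and [s] when no front vowel follows. /tʃ/ is underlying.
Hence 'fish' is /nitʃ/ underlyingly.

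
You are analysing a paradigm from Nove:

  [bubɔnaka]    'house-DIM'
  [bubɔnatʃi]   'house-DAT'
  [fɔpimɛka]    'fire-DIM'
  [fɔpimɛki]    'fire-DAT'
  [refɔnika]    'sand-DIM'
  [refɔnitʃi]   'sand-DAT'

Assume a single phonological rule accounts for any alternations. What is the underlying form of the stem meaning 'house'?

/bubɔnatʃ/

In [bubɔnaka] and [bubɔnatʃi] the final segment of 'house' alternates: [k] ~ [tʃ].
If /k/ were underlying and a rule turned it into [tʃ] before the DAT suffix, 'fire' would also alternate; but it has [k] in both [fɔpimɛka] and [fɔpimɛki].
The alternation reflects depalatalization: palato-alveolar /tʃ/ becomes [k] when no front vowel follows. /tʃ/ is underlying.
Hence 'house' is /bubɔnatʃ/ underlyingly.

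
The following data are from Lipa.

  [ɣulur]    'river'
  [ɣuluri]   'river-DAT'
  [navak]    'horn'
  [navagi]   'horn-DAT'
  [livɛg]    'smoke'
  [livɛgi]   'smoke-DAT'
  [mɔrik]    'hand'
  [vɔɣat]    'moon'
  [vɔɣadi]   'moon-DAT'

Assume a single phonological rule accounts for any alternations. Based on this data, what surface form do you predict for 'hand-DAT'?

The root 'horn' surfaces as [navak] and [navagi], with a stem-final [k] ~ [g] alternation.
The stem 'smoke' ([livɛg], [livɛgi]) shows [g] unchanged in both environments, so [g] cannot be basic with [k] derived in isolation.
The underlying segment must be /k/; voiceless stops become voiced between vowels, yielding [g] there.
From [mɔrik] the stem 'hand' is /mɔrik/; between vowels this yields [mɔrigi].

[mɔrigi]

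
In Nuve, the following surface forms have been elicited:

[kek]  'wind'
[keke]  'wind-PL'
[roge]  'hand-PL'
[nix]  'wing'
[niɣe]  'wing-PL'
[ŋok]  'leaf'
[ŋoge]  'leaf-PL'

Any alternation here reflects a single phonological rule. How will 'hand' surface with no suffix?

In [ŋok] and [ŋoge] the final segment of 'leaf' alternates: [k] ~ [g].
But 'wind' keeps [k] in both environments ([kek], [keke]), so there is no rule changing /k/ to [g] before the PL suffix.
So /g/ is underlying, and a rule of word-final obstruent devoicing — voiced obstruents become voiceless word-finally — gives [k].
The one attested form of 'hand', [roge], shows underlying /rog/. Applying the same rule word-finally gives [rok].

[rok]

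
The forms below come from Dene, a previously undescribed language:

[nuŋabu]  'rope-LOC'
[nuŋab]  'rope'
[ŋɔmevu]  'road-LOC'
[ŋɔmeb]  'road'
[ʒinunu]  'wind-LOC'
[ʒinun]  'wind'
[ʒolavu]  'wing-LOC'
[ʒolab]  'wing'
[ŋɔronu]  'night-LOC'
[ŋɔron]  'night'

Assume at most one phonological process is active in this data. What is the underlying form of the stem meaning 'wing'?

'wing' shows [v] ~ [b] at the end of the stem ([ʒolavu] vs [ʒolab]).
But 'rope' keeps [b] in both environments ([nuŋabu], [nuŋab]), so there is no rule changing /b/ to [v] before the LOC suffix.
So /v/ is underlying, and a rule of word-final hardening — voiced fricatives become stops word-finally — gives [b].

/ʒolav/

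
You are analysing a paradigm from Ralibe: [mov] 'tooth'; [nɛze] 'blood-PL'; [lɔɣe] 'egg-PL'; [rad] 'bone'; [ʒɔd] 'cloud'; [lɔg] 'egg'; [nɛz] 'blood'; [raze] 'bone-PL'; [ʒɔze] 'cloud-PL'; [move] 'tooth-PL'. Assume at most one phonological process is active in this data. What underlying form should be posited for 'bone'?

The root 'bone' surfaces as [raze] and [rad], with a stem-final [z] ~ [d] alternation.
But 'blood' keeps [z] in both environments ([nɛze], [nɛz]), so there is no rule changing /z/ to [d] in isolation.
The underlying segment must be /d/; voiced stops become fricatives between vowels, yielding [z] there.
Hence 'bone' is /rad/ underlyingly.

/rad/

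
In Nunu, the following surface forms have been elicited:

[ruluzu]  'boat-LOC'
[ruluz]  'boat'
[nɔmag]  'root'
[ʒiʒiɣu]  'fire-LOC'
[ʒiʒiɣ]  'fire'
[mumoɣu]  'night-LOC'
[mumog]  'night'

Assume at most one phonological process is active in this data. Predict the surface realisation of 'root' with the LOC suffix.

In [mumoɣu] and [mumog] the final segment of 'night' alternates: [ɣ] ~ [g].
The stem 'fire' ([ʒiʒiɣu], [ʒiʒiɣ]) shows [ɣ] unchanged in both environments, so [ɣ] cannot be basic with [g] derived in isolation.
So /g/ is underlying, and a rule of intervocalic spirantization — voiced stops become fricatives between vowels — gives [ɣ].
The one attested form of 'root', [nɔmag], shows underlying /nɔmag/. Applying the same rule between vowels gives [nɔmaɣu].

[nɔmaɣu]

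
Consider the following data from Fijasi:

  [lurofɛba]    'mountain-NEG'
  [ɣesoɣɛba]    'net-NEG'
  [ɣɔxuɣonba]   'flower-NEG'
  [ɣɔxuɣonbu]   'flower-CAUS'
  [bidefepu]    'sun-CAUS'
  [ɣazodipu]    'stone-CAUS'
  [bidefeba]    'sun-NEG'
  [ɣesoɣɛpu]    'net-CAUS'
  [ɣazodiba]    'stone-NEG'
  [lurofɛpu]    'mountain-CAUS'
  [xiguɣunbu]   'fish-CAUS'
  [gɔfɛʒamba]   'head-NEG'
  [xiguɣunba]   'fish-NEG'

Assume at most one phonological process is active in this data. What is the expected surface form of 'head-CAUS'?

[gɔfɛʒambu]

The CAUS suffix surfaces as [-bu] and [-pu], depending on the final segment of the stem.
The NEG suffix, which begins with [b], is invariant after every stem; so [b] is not altered by any rule here.
So the underlying form is /-pu/, and voiceless stops become voiced after a nasal.
After 'head', which ends in a nasal, the suffix surfaces as [-bu], giving [gɔfɛʒambu].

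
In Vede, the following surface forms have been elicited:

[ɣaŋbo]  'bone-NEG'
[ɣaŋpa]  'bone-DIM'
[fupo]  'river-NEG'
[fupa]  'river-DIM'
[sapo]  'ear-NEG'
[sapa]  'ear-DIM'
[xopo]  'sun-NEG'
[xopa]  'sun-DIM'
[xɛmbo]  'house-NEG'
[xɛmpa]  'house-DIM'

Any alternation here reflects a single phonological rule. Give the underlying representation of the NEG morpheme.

/-bo/

The NEG morpheme has two allomorphs, [-bo] and [-po].
The DIM suffix, which begins with [p], is invariant after every stem; so [p] is not altered by any rule here.
The NEG suffix is therefore /-bo/ underlyingly, with post-vocalic devoicing: voiced stops become voiceless after a vowel.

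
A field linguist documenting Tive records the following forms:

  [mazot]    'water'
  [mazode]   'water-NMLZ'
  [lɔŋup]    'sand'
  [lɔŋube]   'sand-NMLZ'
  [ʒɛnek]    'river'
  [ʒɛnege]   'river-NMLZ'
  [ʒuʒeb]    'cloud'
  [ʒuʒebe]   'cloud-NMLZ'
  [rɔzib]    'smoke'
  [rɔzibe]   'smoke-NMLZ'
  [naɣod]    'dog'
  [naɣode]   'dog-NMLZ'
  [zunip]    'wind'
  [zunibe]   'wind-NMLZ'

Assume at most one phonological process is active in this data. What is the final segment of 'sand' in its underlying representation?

The stem for 'sand' ends in [p] in [lɔŋup] but [b] in [lɔŋube].
But 'cloud' keeps [b] in both environments ([ʒuʒeb], [ʒuʒebe]), so there is no rule changing /b/ to [p] in isolation.
The underlying segment must be /p/; voiceless stops become voiced between vowels, yielding [b] there.

/p/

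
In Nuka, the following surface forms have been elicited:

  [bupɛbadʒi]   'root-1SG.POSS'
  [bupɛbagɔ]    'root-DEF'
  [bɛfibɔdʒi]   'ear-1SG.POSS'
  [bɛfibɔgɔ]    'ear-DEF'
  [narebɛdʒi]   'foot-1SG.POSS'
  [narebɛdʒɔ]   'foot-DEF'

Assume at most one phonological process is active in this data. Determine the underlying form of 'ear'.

The root 'ear' surfaces as [bɛfibɔdʒi] and [bɛfibɔgɔ], with a stem-final [dʒ] ~ [g] alternation.
The stem 'foot' ([narebɛdʒi], [narebɛdʒɔ]) shows [dʒ] unchanged in both environments, so [dʒ] cannot be basic with [g] derived before the DEF suffix.
The alternation reflects palatalization before a front vowel: /g/ becomes palato-alveolar [dʒ] before a front vowel. /g/ is underlying.

/bɛfibɔg/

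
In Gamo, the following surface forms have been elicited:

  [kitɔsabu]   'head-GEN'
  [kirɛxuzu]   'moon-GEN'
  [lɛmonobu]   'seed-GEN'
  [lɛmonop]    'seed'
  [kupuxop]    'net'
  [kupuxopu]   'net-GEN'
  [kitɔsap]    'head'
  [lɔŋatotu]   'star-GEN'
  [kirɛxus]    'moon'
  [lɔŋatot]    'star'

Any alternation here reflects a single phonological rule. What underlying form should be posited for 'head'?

The stem for 'head' ends in [p] in [kitɔsap] but [b] in [kitɔsabu].
The stem 'net' ([kupuxop], [kupuxopu]) shows [p] unchanged in both environments, so [p] cannot be basic with [b] derived before the GEN suffix.
So /b/ is underlying, and a rule of word-final obstruent devoicing — voiced obstruents become voiceless word-finally — gives [p].
So 'head' = /kitɔsab/.

/kitɔsab/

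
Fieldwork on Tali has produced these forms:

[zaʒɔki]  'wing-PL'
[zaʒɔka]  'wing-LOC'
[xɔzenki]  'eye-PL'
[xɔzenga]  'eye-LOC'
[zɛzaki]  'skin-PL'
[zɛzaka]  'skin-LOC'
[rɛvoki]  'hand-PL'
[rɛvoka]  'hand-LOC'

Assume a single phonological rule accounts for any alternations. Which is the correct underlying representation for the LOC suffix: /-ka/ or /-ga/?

/-ga/

The LOC suffix surfaces as [-ga] and [-ka], depending on the final segment of the stem.
The PL suffix, which begins with [k], is invariant after every stem; so [k] is not altered by any rule here.
The LOC suffix is therefore /-ga/ underlyingly, with post-vocalic devoicing: voiced stops become voiceless after a vowel.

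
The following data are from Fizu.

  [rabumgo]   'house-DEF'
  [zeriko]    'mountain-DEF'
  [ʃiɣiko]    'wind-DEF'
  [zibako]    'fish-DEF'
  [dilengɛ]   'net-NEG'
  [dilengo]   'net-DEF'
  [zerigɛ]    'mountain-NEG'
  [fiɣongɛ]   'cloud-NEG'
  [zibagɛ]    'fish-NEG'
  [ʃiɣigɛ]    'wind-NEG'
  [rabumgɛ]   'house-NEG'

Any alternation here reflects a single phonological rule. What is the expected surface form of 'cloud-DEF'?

[fiɣongo]

The DEF suffix surfaces as [-go] and [-ko], depending on the final segment of the stem.
By contrast the NEG suffix keeps its initial [g] throughout — that segment must be underlying.
So the underlying form is /-ko/, and voiceless stops become voiced after a nasal.
After 'cloud', which ends in a nasal, the suffix surfaces as [-go], giving [fiɣongo].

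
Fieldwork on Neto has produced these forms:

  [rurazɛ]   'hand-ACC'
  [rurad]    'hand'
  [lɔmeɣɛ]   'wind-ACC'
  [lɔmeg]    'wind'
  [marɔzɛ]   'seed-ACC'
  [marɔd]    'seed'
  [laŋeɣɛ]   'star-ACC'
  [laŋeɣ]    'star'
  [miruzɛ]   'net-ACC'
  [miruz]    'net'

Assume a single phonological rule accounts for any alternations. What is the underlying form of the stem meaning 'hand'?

In [rurazɛ] and [rurad] the final segment of 'hand' alternates: [z] ~ [d].
If /z/ were underlying and a rule turned it into [d] in isolation, 'net' would also alternate; but it has [z] in both [miruzɛ] and [miruz].
The alternation reflects intervocalic spirantization: voiced stops become fricatives between vowels. /d/ is underlying.
Hence 'hand' is /rurad/ underlyingly.

/rurad/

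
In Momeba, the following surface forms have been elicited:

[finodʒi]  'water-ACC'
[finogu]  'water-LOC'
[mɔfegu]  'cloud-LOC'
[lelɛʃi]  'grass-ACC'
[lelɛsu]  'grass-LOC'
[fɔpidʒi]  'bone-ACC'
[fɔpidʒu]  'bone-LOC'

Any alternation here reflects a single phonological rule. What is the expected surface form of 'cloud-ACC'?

'water' shows [dʒ] ~ [g] at the end of the stem ([finodʒi] vs [finogu]).
Compare 'bone', with invariant [dʒ] in [fɔpidʒi] and [fɔpidʒu]: an analysis with underlying /dʒ/ and a rule producing [g] before the LOC suffix would wrongly predict alternation here too.
Therefore /g/ is basic and [dʒ] is derived by palatalization before a front vowel (/g/ and /s/ become palato-alveolar [dʒ] and [ʃ] before a front vowel).
From [mɔfegu] the stem 'cloud' is /mɔfeg/; before a front vowel this yields [mɔfedʒi].

[mɔfedʒi]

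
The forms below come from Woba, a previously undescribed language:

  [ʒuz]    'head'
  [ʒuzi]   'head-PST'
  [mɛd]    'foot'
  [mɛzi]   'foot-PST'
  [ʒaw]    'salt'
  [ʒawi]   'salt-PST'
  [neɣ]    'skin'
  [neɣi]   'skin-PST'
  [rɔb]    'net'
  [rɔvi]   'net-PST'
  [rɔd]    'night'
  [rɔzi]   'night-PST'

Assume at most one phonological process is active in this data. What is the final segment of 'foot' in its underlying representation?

The root 'foot' surfaces as [mɛd] and [mɛzi], with a stem-final [d] ~ [z] alternation.
If /z/ were underlying and a rule turned it into [d] in isolation, 'head' would also alternate; but it has [z] in both [ʒuz] and [ʒuzi].
The alternation reflects intervocalic spirantization: voiced stops become fricatives between vowels. /d/ is underlying.

/d/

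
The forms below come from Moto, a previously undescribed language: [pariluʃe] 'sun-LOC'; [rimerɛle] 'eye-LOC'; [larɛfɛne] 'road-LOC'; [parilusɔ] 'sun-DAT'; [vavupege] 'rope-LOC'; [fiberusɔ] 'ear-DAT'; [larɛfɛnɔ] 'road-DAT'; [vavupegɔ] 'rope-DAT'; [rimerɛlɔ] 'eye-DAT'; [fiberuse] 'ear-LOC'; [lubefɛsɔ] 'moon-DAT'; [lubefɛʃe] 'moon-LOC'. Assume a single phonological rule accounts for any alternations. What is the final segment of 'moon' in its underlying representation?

The root 'moon' surfaces as [lubefɛsɔ] and [lubefɛʃe], with a stem-final [s] ~ [ʃ] alternation.
But 'ear' keeps [s] in both environments ([fiberusɔ], [fiberuse]), so there is no rule changing /s/ to [ʃ] before the LOC suffix.
The alternation reflects depalatalization: palato-alveolar /ʃ/ becomes [s] when no front vowel follows. /ʃ/ is underlying.

/ʃ/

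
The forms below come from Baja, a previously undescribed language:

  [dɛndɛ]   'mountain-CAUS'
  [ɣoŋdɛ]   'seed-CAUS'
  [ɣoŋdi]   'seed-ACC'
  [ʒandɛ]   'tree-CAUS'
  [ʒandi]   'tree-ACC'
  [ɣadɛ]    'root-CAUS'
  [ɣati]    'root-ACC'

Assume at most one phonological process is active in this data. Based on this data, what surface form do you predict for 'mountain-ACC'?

[dɛndi]

The ACC morpheme has two allomorphs, [-di] and [-ti].
The CAUS suffix, which begins with [d], is invariant after every stem; so [d] is not altered by any rule here.
The ACC suffix is therefore /-ti/ underlyingly, with post-nasal voicing: voiceless stops become voiced after a nasal.
After 'mountain', which ends in a nasal, the suffix surfaces as [-di], giving [dɛndi].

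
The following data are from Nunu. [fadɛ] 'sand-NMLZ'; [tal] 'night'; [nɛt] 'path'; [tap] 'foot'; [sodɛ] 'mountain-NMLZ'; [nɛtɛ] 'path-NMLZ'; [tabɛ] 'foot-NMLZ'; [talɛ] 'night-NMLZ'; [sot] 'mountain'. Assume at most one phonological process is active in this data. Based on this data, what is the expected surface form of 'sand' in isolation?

[fat]

In [sot] and [sodɛ] the final segment of 'mountain' alternates: [t] ~ [d].
If /t/ were underlying and a rule turned it into [d] before the NMLZ suffix, 'path' would also alternate; but it has [t] in both [nɛt] and [nɛtɛ].
The alternation reflects word-final obstruent devoicing: voiced obstruents become voiceless word-finally. /d/ is underlying.
From [fadɛ] the stem 'sand' is /fad/; word-finally this yields [fat].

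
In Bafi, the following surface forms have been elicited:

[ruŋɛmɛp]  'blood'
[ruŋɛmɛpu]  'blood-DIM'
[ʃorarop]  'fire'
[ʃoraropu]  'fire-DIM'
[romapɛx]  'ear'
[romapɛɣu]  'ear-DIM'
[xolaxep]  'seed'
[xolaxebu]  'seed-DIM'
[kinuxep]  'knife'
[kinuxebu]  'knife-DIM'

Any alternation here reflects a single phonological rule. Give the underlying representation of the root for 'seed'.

/xolaxeb/

The stem for 'seed' ends in [p] in [xolaxep] but [b] in [xolaxebu].
If /p/ were underlying and a rule turned it into [b] before the DIM suffix, 'fire' would also alternate; but it has [p] in both [ʃorarop] and [ʃoraropu].
The underlying segment must be /b/; voiced obstruents become voiceless word-finally, yielding [p] there.
Hence 'seed' is /xolaxeb/ underlyingly.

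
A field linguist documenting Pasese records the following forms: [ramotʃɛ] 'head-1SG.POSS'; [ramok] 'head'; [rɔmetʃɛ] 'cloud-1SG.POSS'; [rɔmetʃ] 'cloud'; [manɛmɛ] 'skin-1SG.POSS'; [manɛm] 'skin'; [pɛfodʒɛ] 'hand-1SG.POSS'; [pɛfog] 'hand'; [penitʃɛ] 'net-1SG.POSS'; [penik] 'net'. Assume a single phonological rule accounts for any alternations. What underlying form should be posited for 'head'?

'head' shows [tʃ] ~ [k] at the end of the stem ([ramotʃɛ] vs [ramok]).
The stem 'cloud' ([rɔmetʃɛ], [rɔmetʃ]) shows [tʃ] unchanged in both environments, so [tʃ] cannot be basic with [k] derived in isolation.
So /k/ is underlying, and a rule of palatalization before a front vowel — /k/ and /g/ become palato-alveolar [tʃ] and [dʒ] before a front vowel — gives [tʃ].
So 'head' = /ramok/.

/ramok/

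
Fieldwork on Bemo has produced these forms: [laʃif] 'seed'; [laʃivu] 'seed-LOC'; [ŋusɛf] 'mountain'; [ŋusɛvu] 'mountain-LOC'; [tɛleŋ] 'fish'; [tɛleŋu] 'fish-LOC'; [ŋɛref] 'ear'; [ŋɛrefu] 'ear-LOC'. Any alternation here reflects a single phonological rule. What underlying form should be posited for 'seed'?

/laʃiv/

The root 'seed' surfaces as [laʃif] and [laʃivu], with a stem-final [f] ~ [v] alternation.
If /f/ were underlying and a rule turned it into [v] before the LOC suffix, 'ear' would also alternate; but it has [f] in both [ŋɛref] and [ŋɛrefu].
The alternation reflects word-final obstruent devoicing: voiced obstruents become voiceless word-finally. /v/ is underlying.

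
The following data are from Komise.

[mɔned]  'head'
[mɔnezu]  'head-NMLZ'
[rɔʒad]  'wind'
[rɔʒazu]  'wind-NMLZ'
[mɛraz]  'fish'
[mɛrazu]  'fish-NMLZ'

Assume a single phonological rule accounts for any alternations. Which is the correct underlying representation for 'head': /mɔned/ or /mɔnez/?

In [mɔned] and [mɔnezu] the final segment of 'head' alternates: [d] ~ [z].
The stem 'fish' ([mɛraz], [mɛrazu]) shows [z] unchanged in both environments, so [z] cannot be basic with [d] derived in isolation.
The alternation reflects intervocalic spirantization: voiced stops become fricatives between vowels. /d/ is underlying.

/mɔned/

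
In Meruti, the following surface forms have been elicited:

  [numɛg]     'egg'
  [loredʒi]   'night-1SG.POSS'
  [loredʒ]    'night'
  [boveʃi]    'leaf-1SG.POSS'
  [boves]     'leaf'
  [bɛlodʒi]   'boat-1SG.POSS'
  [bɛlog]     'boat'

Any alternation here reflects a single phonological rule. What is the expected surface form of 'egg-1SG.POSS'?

'boat' shows [dʒ] ~ [g] at the end of the stem ([bɛlodʒi] vs [bɛlog]).
Compare 'night', with invariant [dʒ] in [loredʒi] and [loredʒ]: an analysis with underlying /dʒ/ and a rule producing [g] in isolation would wrongly predict alternation here too.
Therefore /g/ is basic and [dʒ] is derived by palatalization before a front vowel (/g/ and /s/ become palato-alveolar [dʒ] and [ʃ] before a front vowel).
The one attested form of 'egg', [numɛg], shows underlying /numɛg/. Applying the same rule before a front vowel gives [numɛdʒi].

[numɛdʒi]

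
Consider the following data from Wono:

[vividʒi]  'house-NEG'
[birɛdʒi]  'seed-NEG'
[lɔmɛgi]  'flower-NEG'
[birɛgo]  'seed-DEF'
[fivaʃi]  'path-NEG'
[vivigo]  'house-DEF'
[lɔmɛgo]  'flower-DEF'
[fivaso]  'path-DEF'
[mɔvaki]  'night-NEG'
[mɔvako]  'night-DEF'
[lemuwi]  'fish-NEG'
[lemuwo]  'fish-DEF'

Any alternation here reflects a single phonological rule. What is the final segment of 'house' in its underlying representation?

/dʒ/

The stem for 'house' ends in [g] in [vivigo] but [dʒ] in [vividʒi].
The stem 'flower' ([lɔmɛgo], [lɔmɛgi]) shows [g] unchanged in both environments, so [g] cannot be basic with [dʒ] derived before the NEG suffix.
Therefore /dʒ/ is basic and [g] is derived by depalatalization (palato-alveolar /dʒ/ and /ʃ/ become [g] and [s] when no front vowel follows).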